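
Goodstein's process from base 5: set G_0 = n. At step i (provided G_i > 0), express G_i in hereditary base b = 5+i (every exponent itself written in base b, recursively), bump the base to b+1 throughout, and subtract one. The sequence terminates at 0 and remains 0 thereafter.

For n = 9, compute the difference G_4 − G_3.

0

i=0: 9 = 5 + 4 (b=5); 5→6: 6 + 4 = 10; 10−1 = 9
i=1: 9 = 6 + 3 (b=6); 6→7: 7 + 3 = 10; 10−1 = 9
i=2: 9 = 7 + 2 (b=7); 7→8: 8 + 2 = 10; 10−1 = 9
i=3: 9 = 8 + 1 (b=8); 8→9: 9 + 1 = 10; 10−1 = 9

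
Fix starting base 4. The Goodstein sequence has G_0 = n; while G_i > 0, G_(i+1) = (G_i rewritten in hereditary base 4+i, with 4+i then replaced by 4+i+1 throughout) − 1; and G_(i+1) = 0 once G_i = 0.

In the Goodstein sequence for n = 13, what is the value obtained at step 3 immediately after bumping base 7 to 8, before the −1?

i=0: 13 = 3·4 + 1 (b=4); 4→5: 3·5 + 1 = 16; 16−1 = 15
i=1: 15 = 3·5 (b=5); 5→6: 3·6 = 18; 18−1 = 17
i=2: 17 = 2·6 + 5 (b=6); 6→7: 2·7 + 5 = 19; 19−1 = 18
i=3: 18 = 2·7 + 4 (b=7); 7→8: 2·8 + 4 = 20; 20−1 = 19

20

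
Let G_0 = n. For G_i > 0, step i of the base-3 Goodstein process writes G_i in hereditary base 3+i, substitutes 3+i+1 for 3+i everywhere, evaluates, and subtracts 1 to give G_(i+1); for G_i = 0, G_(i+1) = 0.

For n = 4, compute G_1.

base 3: 4 = 3 + 1; at 4: 4 + 1 = 5; next = 4
base 4: 4 = 4; at 5: 5 = 5; next = 4

4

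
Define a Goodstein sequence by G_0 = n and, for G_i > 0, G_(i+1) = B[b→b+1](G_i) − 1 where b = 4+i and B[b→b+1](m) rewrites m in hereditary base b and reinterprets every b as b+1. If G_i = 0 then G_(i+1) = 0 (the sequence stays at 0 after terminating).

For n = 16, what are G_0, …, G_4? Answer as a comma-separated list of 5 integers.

base 4: 16 = 4^2; at 5: 5^2 = 25; next = 24
base 5: 24 = 4·5 + 4; at 6: 4·6 + 4 = 28; next = 27
base 6: 27 = 4·6 + 3; at 7: 4·7 + 3 = 31; next = 30
base 7: 30 = 4·7 + 2; at 8: 4·8 + 2 = 34; next = 33

16, 24, 27, 30, 33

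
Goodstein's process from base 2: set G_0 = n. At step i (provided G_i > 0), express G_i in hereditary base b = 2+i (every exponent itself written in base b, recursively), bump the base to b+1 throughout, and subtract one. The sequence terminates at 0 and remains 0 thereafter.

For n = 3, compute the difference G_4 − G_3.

-1

base 2: 3 = 2 + 1; at 3: 3 + 1 = 4; next = 3
base 3: 3 = 3; at 4: 4 = 4; next = 3
base 4: 3 = 3; at 5: 3 = 3; next = 2
base 5: 2 = 2; at 6: 2 = 2; next = 1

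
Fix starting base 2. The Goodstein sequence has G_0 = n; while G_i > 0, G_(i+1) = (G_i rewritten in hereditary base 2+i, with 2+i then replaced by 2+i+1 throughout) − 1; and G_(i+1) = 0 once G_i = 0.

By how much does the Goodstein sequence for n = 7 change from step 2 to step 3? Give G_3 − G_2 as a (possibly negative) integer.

(0) 7|_2 = 2^2 + 2 + 1 ↦ 3^3 + 3 + 1|_3 = 31 ⇒ 30
(1) 30|_3 = 3^3 + 3 ↦ 4^4 + 4|_4 = 260 ⇒ 259
(2) 259|_4 = 4^4 + 3 ↦ 5^5 + 3|_5 = 3128 ⇒ 3127

2868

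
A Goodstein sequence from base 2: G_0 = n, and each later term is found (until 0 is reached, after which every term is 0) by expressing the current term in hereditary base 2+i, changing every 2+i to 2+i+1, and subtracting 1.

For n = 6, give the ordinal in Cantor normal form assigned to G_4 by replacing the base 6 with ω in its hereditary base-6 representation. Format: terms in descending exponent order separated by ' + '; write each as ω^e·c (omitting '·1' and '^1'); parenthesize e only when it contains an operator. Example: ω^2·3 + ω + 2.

G_0 = 6. HB_2(6) = 2^2 + 2. Bump = 30. G_1 = 29.
G_1 = 29. HB_3(29) = 3^3 + 2. Bump = 258. G_2 = 257.
G_2 = 257. HB_4(257) = 4^4 + 1. Bump = 3126. G_3 = 3125.
G_3 = 3125. HB_5(3125) = 5^5. Bump = 46656. G_4 = 46655.

ω^5·5 + ω^4·5 + ω^3·5 + ω^2·5 + ω·5 + 5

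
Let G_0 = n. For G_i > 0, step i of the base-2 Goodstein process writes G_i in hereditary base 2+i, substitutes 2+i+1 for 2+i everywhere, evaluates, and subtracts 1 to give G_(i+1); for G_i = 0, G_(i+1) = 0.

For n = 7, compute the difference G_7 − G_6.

20888664

G_0 = 7. HB_2(7) = 2^2 + 2 + 1. Bump = 31. G_1 = 30.
G_1 = 30. HB_3(30) = 3^3 + 3. Bump = 260. G_2 = 259.
G_2 = 259. HB_4(259) = 4^4 + 3. Bump = 3128. G_3 = 3127.
G_3 = 3127. HB_5(3127) = 5^5 + 2. Bump = 46658. G_4 = 46657.
G_4 = 46657. HB_6(46657) = 6^6 + 1. Bump = 823544. G_5 = 823543.
G_5 = 823543. HB_7(823543) = 7^7. Bump = 16777216. G_6 = 16777215.
G_6 = 16777215. HB_8(16777215) = 7·8^7 + 7·8^6 + 7·8^5 + 7·8^4 + 7·8^3 + 7·8^2 + 7·8 + 7. Bump = 37665880. G_7 = 37665879.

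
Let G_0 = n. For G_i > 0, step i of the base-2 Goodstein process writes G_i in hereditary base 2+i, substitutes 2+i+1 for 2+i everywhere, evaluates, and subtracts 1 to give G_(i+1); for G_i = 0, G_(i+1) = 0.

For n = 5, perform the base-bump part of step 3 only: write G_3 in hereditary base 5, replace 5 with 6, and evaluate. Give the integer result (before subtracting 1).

776

i=0: 5 = 2^2 + 1 (b=2); 2→3: 3^3 + 1 = 28; 28−1 = 27
i=1: 27 = 3^3 (b=3); 3→4: 4^4 = 256; 256−1 = 255
i=2: 255 = 3·4^3 + 3·4^2 + 3·4 + 3 (b=4); 4→5: 3·5^3 + 3·5^2 + 3·5 + 3 = 468; 468−1 = 467
i=3: 467 = 3·5^3 + 3·5^2 + 3·5 + 2 (b=5); 5→6: 3·6^3 + 3·6^2 + 3·6 + 2 = 776; 776−1 = 775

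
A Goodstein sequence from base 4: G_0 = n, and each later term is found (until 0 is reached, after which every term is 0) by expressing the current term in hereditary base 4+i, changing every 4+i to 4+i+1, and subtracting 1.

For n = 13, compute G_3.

18

i=0: 13 = 3·4 + 1 (b=4); 4→5: 3·5 + 1 = 16; 16−1 = 15
i=1: 15 = 3·5 (b=5); 5→6: 3·6 = 18; 18−1 = 17
i=2: 17 = 2·6 + 5 (b=6); 6→7: 2·7 + 5 = 19; 19−1 = 18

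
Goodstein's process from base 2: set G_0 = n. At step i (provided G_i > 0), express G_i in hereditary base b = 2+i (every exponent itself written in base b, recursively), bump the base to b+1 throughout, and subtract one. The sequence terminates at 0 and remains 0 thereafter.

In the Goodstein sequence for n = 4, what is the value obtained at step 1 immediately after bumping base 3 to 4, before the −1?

42

G_0=4  [base 2] 2^2  →[2↦3]→  3^3 = 27  −1 ⇒ G_1=26
G_1=26  [base 3] 2·3^2 + 2·3 + 2  →[3↦4]→  2·4^2 + 2·4 + 2 = 42  −1 ⇒ G_2=41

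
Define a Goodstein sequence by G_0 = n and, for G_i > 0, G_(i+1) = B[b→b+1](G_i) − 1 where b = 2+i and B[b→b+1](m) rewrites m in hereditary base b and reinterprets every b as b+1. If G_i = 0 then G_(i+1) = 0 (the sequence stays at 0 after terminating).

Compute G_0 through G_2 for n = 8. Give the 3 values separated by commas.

8, 80, 553

i=0: 8 = 2^(2 + 1) (b=2); 2→3: 3^(3 + 1) = 81; 81−1 = 80
i=1: 80 = 2·3^3 + 2·3^2 + 2·3 + 2 (b=3); 3→4: 2·4^4 + 2·4^2 + 2·4 + 2 = 554; 554−1 = 553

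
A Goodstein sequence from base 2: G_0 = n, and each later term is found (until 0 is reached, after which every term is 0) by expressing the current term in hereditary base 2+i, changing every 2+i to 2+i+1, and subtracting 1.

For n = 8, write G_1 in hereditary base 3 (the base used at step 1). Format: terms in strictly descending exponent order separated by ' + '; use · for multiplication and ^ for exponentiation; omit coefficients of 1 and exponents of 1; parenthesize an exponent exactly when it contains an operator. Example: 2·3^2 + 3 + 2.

(0) 8|_2 = 2^(2 + 1) ↦ 3^(3 + 1)|_3 = 81 ⇒ 80
(1) 80|_3 = 2·3^3 + 2·3^2 + 2·3 + 2 ↦ 2·4^4 + 2·4^2 + 2·4 + 2|_4 = 554 ⇒ 553

2·3^3 + 2·3^2 + 2·3 + 2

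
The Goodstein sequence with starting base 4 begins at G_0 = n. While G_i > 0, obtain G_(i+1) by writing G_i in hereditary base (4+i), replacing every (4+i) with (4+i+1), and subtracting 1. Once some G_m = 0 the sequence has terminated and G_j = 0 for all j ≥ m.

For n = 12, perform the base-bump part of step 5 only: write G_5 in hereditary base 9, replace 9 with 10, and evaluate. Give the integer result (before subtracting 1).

20

step 0: 12 = 3·4; sub 5 for 4: 3·5; = 15; G_1 = 15−1 = 14
step 1: 14 = 2·5 + 4; sub 6 for 5: 2·6 + 4; = 16; G_2 = 16−1 = 15
step 2: 15 = 2·6 + 3; sub 7 for 6: 2·7 + 3; = 17; G_3 = 17−1 = 16
step 3: 16 = 2·7 + 2; sub 8 for 7: 2·8 + 2; = 18; G_4 = 18−1 = 17
step 4: 17 = 2·8 + 1; sub 9 for 8: 2·9 + 1; = 19; G_5 = 19−1 = 18
step 5: 18 = 2·9; sub 10 for 9: 2·10; = 20; G_6 = 20−1 = 19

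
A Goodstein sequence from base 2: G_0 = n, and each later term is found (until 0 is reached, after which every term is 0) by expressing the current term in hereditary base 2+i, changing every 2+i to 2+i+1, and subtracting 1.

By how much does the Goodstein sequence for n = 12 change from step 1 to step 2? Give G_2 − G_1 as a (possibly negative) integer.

958

12 —HB2→ 2^(2 + 1) + 2^2 —bump→ 3^(3 + 1) + 3^3 = 108 —(−1)→ 107
107 —HB3→ 3^(3 + 1) + 2·3^2 + 2·3 + 2 —bump→ 4^(4 + 1) + 2·4^2 + 2·4 + 2 = 1066 —(−1)→ 1065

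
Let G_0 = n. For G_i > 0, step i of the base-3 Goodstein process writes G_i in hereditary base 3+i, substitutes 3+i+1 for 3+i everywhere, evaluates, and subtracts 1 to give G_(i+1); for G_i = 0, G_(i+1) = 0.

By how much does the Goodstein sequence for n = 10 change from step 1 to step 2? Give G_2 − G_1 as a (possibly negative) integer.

8

G_0 = 10. HB_3(10) = 3^2 + 1. Bump = 17. G_1 = 16.
G_1 = 16. HB_4(16) = 4^2. Bump = 25. G_2 = 24.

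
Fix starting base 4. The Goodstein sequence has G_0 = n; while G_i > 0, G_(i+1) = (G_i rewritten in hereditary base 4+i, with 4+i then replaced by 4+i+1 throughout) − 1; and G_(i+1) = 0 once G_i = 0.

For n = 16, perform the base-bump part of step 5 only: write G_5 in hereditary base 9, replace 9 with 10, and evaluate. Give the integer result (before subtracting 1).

G_0=16  [base 4] 4^2  →[4↦5]→  5^2 = 25  −1 ⇒ G_1=24
G_1=24  [base 5] 4·5 + 4  →[5↦6]→  4·6 + 4 = 28  −1 ⇒ G_2=27
G_2=27  [base 6] 4·6 + 3  →[6↦7]→  4·7 + 3 = 31  −1 ⇒ G_3=30
G_3=30  [base 7] 4·7 + 2  →[7↦8]→  4·8 + 2 = 34  −1 ⇒ G_4=33
G_4=33  [base 8] 4·8 + 1  →[8↦9]→  4·9 + 1 = 37  −1 ⇒ G_5=36
G_5=36  [base 9] 4·9  →[9↦10]→  4·10 = 40  −1 ⇒ G_6=39

40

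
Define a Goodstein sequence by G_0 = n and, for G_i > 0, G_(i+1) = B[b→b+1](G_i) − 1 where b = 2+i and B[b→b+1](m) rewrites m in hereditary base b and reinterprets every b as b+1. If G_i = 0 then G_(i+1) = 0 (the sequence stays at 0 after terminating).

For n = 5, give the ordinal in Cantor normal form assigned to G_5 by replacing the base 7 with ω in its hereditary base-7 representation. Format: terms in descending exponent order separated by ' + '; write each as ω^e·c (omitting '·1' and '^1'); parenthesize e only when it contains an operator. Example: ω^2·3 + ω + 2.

G_0=5  [base 2] 2^2 + 1  →[2↦3]→  3^3 + 1 = 28  −1 ⇒ G_1=27
G_1=27  [base 3] 3^3  →[3↦4]→  4^4 = 256  −1 ⇒ G_2=255
G_2=255  [base 4] 3·4^3 + 3·4^2 + 3·4 + 3  →[4↦5]→  3·5^3 + 3·5^2 + 3·5 + 3 = 468  −1 ⇒ G_3=467
G_3=467  [base 5] 3·5^3 + 3·5^2 + 3·5 + 2  →[5↦6]→  3·6^3 + 3·6^2 + 3·6 + 2 = 776  −1 ⇒ G_4=775
G_4=775  [base 6] 3·6^3 + 3·6^2 + 3·6 + 1  →[6↦7]→  3·7^3 + 3·7^2 + 3·7 + 1 = 1198  −1 ⇒ G_5=1197
G_5=1197  [base 7] 3·7^3 + 3·7^2 + 3·7  →[7↦8]→  3·8^3 + 3·8^2 + 3·8 = 1752  −1 ⇒ G_6=1751

ω^3·3 + ω^2·3 + ω·3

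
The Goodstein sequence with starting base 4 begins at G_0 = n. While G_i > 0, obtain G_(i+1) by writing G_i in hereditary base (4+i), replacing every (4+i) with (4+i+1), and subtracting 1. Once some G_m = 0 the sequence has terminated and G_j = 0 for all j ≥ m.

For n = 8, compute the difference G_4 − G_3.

base 4: 8 = 2·4; at 5: 2·5 = 10; next = 9
base 5: 9 = 5 + 4; at 6: 6 + 4 = 10; next = 9
base 6: 9 = 6 + 3; at 7: 7 + 3 = 10; next = 9
base 7: 9 = 7 + 2; at 8: 8 + 2 = 10; next = 9

0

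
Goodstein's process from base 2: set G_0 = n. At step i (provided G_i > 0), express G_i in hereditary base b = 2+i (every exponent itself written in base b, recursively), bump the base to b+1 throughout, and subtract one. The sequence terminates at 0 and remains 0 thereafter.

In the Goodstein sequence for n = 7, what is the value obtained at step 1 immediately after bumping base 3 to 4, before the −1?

260

step 0: 7 = 2^2 + 2 + 1; sub 3 for 2: 3^3 + 3 + 1; = 31; G_1 = 31−1 = 30
step 1: 30 = 3^3 + 3; sub 4 for 3: 4^4 + 4; = 260; G_2 = 260−1 = 259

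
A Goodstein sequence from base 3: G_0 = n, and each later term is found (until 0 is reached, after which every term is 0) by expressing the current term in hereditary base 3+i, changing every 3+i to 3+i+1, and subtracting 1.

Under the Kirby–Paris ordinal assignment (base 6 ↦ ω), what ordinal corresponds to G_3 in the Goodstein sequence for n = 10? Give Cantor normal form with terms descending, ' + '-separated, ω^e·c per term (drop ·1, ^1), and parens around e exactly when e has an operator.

10 —HB3→ 3^2 + 1 —bump→ 4^2 + 1 = 17 —(−1)→ 16
16 —HB4→ 4^2 —bump→ 5^2 = 25 —(−1)→ 24
24 —HB5→ 4·5 + 4 —bump→ 4·6 + 4 = 28 —(−1)→ 27

ω·4 + 3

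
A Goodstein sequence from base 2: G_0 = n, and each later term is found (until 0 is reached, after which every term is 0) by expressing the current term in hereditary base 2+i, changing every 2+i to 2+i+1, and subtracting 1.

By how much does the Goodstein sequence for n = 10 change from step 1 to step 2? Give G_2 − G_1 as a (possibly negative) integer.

942

base 2: 10 = 2^(2 + 1) + 2; at 3: 3^(3 + 1) + 3 = 84; next = 83
base 3: 83 = 3^(3 + 1) + 2; at 4: 4^(4 + 1) + 2 = 1026; next = 1025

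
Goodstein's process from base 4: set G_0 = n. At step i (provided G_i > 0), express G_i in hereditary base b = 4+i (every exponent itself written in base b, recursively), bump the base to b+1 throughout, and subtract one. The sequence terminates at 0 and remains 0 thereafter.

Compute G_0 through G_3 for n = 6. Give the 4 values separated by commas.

step 0: 6 = 4 + 2; sub 5 for 4: 5 + 2; = 7; G_1 = 7−1 = 6
step 1: 6 = 5 + 1; sub 6 for 5: 6 + 1; = 7; G_2 = 7−1 = 6
step 2: 6 = 6; sub 7 for 6: 7; = 7; G_3 = 7−1 = 6

6, 6, 6, 6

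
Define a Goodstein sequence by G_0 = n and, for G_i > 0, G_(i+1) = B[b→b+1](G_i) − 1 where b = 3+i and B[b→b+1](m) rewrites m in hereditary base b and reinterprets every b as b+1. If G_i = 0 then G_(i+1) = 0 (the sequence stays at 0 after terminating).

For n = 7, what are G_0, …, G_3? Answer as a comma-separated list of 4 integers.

G_0 = 7. HB_3(7) = 2·3 + 1. Bump = 9. G_1 = 8.
G_1 = 8. HB_4(8) = 2·4. Bump = 10. G_2 = 9.
G_2 = 9. HB_5(9) = 5 + 4. Bump = 10. G_3 = 9.

7, 8, 9, 9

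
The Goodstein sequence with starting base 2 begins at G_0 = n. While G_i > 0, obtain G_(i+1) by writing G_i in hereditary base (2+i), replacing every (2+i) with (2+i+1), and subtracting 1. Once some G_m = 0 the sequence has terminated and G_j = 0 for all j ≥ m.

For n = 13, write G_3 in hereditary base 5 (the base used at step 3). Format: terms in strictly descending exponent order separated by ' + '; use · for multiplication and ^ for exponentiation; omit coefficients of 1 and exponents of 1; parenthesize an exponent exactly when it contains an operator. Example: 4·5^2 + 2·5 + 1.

step 0: 13 = 2^(2 + 1) + 2^2 + 1; sub 3 for 2: 3^(3 + 1) + 3^3 + 1; = 109; G_1 = 109−1 = 108
step 1: 108 = 3^(3 + 1) + 3^3; sub 4 for 3: 4^(4 + 1) + 4^4; = 1280; G_2 = 1280−1 = 1279
step 2: 1279 = 4^(4 + 1) + 3·4^3 + 3·4^2 + 3·4 + 3; sub 5 for 4: 5^(5 + 1) + 3·5^3 + 3·5^2 + 3·5 + 3; = 16093; G_3 = 16093−1 = 16092
step 3: 16092 = 5^(5 + 1) + 3·5^3 + 3·5^2 + 3·5 + 2; sub 6 for 5: 6^(6 + 1) + 3·6^3 + 3·6^2 + 3·6 + 2; = 280712; G_4 = 280712−1 = 280711

5^(5 + 1) + 3·5^3 + 3·5^2 + 3·5 + 2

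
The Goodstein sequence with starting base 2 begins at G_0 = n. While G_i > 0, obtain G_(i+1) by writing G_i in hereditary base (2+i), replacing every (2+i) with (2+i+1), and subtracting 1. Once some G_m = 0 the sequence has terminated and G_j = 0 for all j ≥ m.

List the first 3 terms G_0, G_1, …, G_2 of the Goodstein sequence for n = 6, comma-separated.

6 —HB2→ 2^2 + 2 —bump→ 3^3 + 3 = 30 —(−1)→ 29
29 —HB3→ 3^3 + 2 —bump→ 4^4 + 2 = 258 —(−1)→ 257

6, 29, 257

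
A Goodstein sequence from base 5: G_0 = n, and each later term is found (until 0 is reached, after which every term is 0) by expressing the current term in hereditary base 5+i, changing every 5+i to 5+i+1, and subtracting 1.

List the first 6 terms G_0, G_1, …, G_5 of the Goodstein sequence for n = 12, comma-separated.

12, 13, 14, 15, 15, 15

12 —HB5→ 2·5 + 2 —bump→ 2·6 + 2 = 14 —(−1)→ 13
13 —HB6→ 2·6 + 1 —bump→ 2·7 + 1 = 15 —(−1)→ 14
14 —HB7→ 2·7 —bump→ 2·8 = 16 —(−1)→ 15
15 —HB8→ 8 + 7 —bump→ 9 + 7 = 16 —(−1)→ 15
15 —HB9→ 9 + 6 —bump→ 10 + 6 = 16 —(−1)→ 15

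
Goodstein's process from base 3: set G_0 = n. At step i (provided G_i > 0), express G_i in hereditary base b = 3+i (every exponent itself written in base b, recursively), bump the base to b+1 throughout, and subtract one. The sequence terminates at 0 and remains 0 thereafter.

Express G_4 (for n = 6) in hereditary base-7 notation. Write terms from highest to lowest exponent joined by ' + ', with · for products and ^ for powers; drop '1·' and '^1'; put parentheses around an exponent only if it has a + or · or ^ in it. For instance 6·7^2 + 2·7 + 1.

7

i=0: 6 = 2·3 (b=3); 3→4: 2·4 = 8; 8−1 = 7
i=1: 7 = 4 + 3 (b=4); 4→5: 5 + 3 = 8; 8−1 = 7
i=2: 7 = 5 + 2 (b=5); 5→6: 6 + 2 = 8; 8−1 = 7
i=3: 7 = 6 + 1 (b=6); 6→7: 7 + 1 = 8; 8−1 = 7
i=4: 7 = 7 (b=7); 7→8: 8 = 8; 8−1 = 7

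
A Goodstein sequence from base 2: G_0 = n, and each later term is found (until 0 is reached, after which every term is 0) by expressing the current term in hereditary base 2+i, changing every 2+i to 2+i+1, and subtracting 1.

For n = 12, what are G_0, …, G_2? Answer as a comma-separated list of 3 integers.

12, 107, 1065

[0] 12 ≡ 2^(2 + 1) + 2^2 (base 2). Lift 3: 108. −1: 107.
[1] 107 ≡ 3^(3 + 1) + 2·3^2 + 2·3 + 2 (base 3). Lift 4: 1066. −1: 1065.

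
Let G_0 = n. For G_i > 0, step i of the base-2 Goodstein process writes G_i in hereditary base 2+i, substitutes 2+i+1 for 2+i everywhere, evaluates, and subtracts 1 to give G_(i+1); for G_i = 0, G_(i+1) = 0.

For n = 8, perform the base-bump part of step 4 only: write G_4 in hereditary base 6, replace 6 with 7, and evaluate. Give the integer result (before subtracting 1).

i=0: 8 = 2^(2 + 1) (b=2); 2→3: 3^(3 + 1) = 81; 81−1 = 80
i=1: 80 = 2·3^3 + 2·3^2 + 2·3 + 2 (b=3); 3→4: 2·4^4 + 2·4^2 + 2·4 + 2 = 554; 554−1 = 553
i=2: 553 = 2·4^4 + 2·4^2 + 2·4 + 1 (b=4); 4→5: 2·5^5 + 2·5^2 + 2·5 + 1 = 6311; 6311−1 = 6310
i=3: 6310 = 2·5^5 + 2·5^2 + 2·5 (b=5); 5→6: 2·6^6 + 2·6^2 + 2·6 = 93396; 93396−1 = 93395

1647196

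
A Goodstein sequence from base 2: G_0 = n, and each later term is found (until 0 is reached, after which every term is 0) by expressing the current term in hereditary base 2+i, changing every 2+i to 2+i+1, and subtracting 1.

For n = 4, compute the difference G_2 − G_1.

step 0: 4 = 2^2; sub 3 for 2: 3^3; = 27; G_1 = 27−1 = 26
step 1: 26 = 2·3^2 + 2·3 + 2; sub 4 for 3: 2·4^2 + 2·4 + 2; = 42; G_2 = 42−1 = 41

15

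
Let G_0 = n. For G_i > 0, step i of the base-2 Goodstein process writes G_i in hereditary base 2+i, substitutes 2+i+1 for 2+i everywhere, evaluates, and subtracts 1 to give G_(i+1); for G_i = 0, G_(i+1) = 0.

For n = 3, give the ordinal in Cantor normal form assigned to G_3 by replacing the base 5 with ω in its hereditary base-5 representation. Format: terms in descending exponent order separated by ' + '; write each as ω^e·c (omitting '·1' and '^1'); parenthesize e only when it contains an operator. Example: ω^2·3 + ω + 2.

2

(0) 3|_2 = 2 + 1 ↦ 3 + 1|_3 = 4 ⇒ 3
(1) 3|_3 = 3 ↦ 4|_4 = 4 ⇒ 3
(2) 3|_4 = 3 ↦ 3|_5 = 3 ⇒ 2
(3) 2|_5 = 2 ↦ 2|_6 = 2 ⇒ 1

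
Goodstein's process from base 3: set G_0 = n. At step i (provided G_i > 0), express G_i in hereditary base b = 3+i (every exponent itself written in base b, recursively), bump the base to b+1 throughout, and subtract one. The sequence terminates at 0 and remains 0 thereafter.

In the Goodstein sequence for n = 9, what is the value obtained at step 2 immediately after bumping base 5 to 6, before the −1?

20

i=0: 9 = 3^2 (b=3); 3→4: 4^2 = 16; 16−1 = 15
i=1: 15 = 3·4 + 3 (b=4); 4→5: 3·5 + 3 = 18; 18−1 = 17
i=2: 17 = 3·5 + 2 (b=5); 5→6: 3·6 + 2 = 20; 20−1 = 19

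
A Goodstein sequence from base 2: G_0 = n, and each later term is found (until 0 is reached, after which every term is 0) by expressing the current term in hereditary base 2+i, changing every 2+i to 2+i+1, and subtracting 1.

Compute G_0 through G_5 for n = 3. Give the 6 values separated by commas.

step 0: 3 = 2 + 1; sub 3 for 2: 3 + 1; = 4; G_1 = 4−1 = 3
step 1: 3 = 3; sub 4 for 3: 4; = 4; G_2 = 4−1 = 3
step 2: 3 = 3; sub 5 for 4: 3; = 3; G_3 = 3−1 = 2
step 3: 2 = 2; sub 6 for 5: 2; = 2; G_4 = 2−1 = 1
step 4: 1 = 1; sub 7 for 6: 1; = 1; G_5 = 1−1 = 0

3, 3, 3, 2, 1, 0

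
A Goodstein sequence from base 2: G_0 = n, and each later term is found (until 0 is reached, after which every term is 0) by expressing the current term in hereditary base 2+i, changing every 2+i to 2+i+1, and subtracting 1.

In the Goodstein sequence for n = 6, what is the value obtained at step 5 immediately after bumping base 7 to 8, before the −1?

187244

G_0 = 6. HB_2(6) = 2^2 + 2. Bump = 30. G_1 = 29.
G_1 = 29. HB_3(29) = 3^3 + 2. Bump = 258. G_2 = 257.
G_2 = 257. HB_4(257) = 4^4 + 1. Bump = 3126. G_3 = 3125.
G_3 = 3125. HB_5(3125) = 5^5. Bump = 46656. G_4 = 46655.
G_4 = 46655. HB_6(46655) = 5·6^5 + 5·6^4 + 5·6^3 + 5·6^2 + 5·6 + 5. Bump = 98040. G_5 = 98039.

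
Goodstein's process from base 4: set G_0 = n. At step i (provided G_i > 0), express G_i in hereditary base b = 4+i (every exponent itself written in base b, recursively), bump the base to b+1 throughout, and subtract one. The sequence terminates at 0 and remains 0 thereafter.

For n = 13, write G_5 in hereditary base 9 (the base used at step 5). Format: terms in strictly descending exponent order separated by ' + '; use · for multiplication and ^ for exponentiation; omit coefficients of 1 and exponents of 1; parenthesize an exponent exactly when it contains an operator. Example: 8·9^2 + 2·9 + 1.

(0) 13|_4 = 3·4 + 1 ↦ 3·5 + 1|_5 = 16 ⇒ 15
(1) 15|_5 = 3·5 ↦ 3·6|_6 = 18 ⇒ 17
(2) 17|_6 = 2·6 + 5 ↦ 2·7 + 5|_7 = 19 ⇒ 18
(3) 18|_7 = 2·7 + 4 ↦ 2·8 + 4|_8 = 20 ⇒ 19
(4) 19|_8 = 2·8 + 3 ↦ 2·9 + 3|_9 = 21 ⇒ 20

2·9 + 2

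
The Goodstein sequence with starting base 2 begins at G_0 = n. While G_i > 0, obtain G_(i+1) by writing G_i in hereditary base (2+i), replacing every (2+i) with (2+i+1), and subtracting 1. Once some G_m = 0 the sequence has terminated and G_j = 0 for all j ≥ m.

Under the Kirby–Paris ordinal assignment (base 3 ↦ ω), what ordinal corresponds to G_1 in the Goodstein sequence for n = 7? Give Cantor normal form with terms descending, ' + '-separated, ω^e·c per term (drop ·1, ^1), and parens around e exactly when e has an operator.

(0) 7|_2 = 2^2 + 2 + 1 ↦ 3^3 + 3 + 1|_3 = 31 ⇒ 30
(1) 30|_3 = 3^3 + 3 ↦ 4^4 + 4|_4 = 260 ⇒ 259

ω^ω + ω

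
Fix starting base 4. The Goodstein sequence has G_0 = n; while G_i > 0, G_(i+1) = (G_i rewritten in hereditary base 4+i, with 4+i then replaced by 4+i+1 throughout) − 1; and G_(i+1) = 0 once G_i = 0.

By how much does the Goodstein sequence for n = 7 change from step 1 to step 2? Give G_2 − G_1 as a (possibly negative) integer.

base 4: 7 = 4 + 3; at 5: 5 + 3 = 8; next = 7
base 5: 7 = 5 + 2; at 6: 6 + 2 = 8; next = 7

0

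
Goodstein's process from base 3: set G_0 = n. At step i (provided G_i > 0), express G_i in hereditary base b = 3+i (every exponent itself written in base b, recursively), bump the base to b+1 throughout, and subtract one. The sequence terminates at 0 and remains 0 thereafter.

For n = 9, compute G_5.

23

i=0: 9 = 3^2 (b=3); 3→4: 4^2 = 16; 16−1 = 15
i=1: 15 = 3·4 + 3 (b=4); 4→5: 3·5 + 3 = 18; 18−1 = 17
i=2: 17 = 3·5 + 2 (b=5); 5→6: 3·6 + 2 = 20; 20−1 = 19
i=3: 19 = 3·6 + 1 (b=6); 6→7: 3·7 + 1 = 22; 22−1 = 21
i=4: 21 = 3·7 (b=7); 7→8: 3·8 = 24; 24−1 = 23
i=5: 23 = 2·8 + 7 (b=8); 8→9: 2·9 + 7 = 25; 25−1 = 24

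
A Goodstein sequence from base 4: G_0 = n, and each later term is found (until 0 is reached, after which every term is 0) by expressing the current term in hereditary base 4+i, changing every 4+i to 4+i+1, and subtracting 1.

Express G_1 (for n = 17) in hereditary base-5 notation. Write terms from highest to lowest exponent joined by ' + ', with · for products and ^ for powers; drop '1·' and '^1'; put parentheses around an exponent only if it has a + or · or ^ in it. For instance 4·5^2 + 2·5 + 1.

5^2

i=0: 17 = 4^2 + 1 (b=4); 4→5: 5^2 + 1 = 26; 26−1 = 25
i=1: 25 = 5^2 (b=5); 5→6: 6^2 = 36; 36−1 = 35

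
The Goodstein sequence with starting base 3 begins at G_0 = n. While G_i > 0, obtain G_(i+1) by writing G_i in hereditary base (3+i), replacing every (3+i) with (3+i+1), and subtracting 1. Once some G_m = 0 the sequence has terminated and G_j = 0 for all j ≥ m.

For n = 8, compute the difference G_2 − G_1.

1

step 0: 8 = 2·3 + 2; sub 4 for 3: 2·4 + 2; = 10; G_1 = 10−1 = 9
step 1: 9 = 2·4 + 1; sub 5 for 4: 2·5 + 1; = 11; G_2 = 11−1 = 10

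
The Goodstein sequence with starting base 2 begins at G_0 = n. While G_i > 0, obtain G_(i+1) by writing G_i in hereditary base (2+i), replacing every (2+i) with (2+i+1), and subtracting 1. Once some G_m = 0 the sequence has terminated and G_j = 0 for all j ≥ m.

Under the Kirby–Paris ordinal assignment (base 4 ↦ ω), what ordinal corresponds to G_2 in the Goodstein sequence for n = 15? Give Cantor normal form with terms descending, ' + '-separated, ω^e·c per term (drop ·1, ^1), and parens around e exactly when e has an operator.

G_0 = 15. HB_2(15) = 2^(2 + 1) + 2^2 + 2 + 1. Bump = 112. G_1 = 111.
G_1 = 111. HB_3(111) = 3^(3 + 1) + 3^3 + 3. Bump = 1284. G_2 = 1283.

ω^(ω + 1) + ω^ω + 3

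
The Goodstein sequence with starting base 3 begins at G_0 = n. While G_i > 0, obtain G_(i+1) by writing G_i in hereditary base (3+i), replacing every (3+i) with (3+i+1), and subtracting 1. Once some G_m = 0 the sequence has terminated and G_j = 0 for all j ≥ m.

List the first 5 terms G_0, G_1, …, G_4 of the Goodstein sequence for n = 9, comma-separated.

9 —HB3→ 3^2 —bump→ 4^2 = 16 —(−1)→ 15
15 —HB4→ 3·4 + 3 —bump→ 3·5 + 3 = 18 —(−1)→ 17
17 —HB5→ 3·5 + 2 —bump→ 3·6 + 2 = 20 —(−1)→ 19
19 —HB6→ 3·6 + 1 —bump→ 3·7 + 1 = 22 —(−1)→ 21

9, 15, 17, 19, 21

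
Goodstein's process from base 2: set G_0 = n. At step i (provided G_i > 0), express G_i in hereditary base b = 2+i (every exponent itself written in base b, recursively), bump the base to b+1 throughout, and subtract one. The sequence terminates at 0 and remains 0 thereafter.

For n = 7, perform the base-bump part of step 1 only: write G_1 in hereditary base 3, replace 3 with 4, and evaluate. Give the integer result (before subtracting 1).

[0] 7 ≡ 2^2 + 2 + 1 (base 2). Lift 3: 31. −1: 30.
[1] 30 ≡ 3^3 + 3 (base 3). Lift 4: 260. −1: 259.

260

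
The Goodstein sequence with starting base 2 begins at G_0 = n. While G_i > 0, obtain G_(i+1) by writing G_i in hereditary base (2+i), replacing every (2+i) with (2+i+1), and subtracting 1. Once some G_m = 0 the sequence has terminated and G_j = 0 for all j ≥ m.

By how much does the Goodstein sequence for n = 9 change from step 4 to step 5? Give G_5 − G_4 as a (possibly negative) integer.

base 2: 9 = 2^(2 + 1) + 1; at 3: 3^(3 + 1) + 1 = 82; next = 81
base 3: 81 = 3^(3 + 1); at 4: 4^(4 + 1) = 1024; next = 1023
base 4: 1023 = 3·4^4 + 3·4^3 + 3·4^2 + 3·4 + 3; at 5: 3·5^5 + 3·5^3 + 3·5^2 + 3·5 + 3 = 9843; next = 9842
base 5: 9842 = 3·5^5 + 3·5^3 + 3·5^2 + 3·5 + 2; at 6: 3·6^6 + 3·6^3 + 3·6^2 + 3·6 + 2 = 140744; next = 140743
base 6: 140743 = 3·6^6 + 3·6^3 + 3·6^2 + 3·6 + 1; at 7: 3·7^7 + 3·7^3 + 3·7^2 + 3·7 + 1 = 2471827; next = 2471826

2331083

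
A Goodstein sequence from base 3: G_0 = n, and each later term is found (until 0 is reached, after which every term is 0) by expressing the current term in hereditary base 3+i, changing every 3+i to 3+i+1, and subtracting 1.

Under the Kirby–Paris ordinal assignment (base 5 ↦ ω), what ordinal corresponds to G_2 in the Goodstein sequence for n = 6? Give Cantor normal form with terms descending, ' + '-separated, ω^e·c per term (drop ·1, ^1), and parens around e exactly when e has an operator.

ω + 2

[0] 6 ≡ 2·3 (base 3). Lift 4: 8. −1: 7.
[1] 7 ≡ 4 + 3 (base 4). Lift 5: 8. −1: 7.
[2] 7 ≡ 5 + 2 (base 5). Lift 6: 8. −1: 7.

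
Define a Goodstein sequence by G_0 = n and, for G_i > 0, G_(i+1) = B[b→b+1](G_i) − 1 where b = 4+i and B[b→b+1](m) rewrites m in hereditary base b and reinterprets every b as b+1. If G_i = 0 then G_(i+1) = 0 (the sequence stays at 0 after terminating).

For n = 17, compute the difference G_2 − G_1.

10

base 4: 17 = 4^2 + 1; at 5: 5^2 + 1 = 26; next = 25
base 5: 25 = 5^2; at 6: 6^2 = 36; next = 35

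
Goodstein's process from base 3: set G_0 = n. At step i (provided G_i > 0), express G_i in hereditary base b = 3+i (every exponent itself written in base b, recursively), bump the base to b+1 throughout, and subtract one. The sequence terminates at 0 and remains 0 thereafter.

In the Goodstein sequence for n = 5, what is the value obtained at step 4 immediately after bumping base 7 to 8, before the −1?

G_0 = 5. HB_3(5) = 3 + 2. Bump = 6. G_1 = 5.
G_1 = 5. HB_4(5) = 4 + 1. Bump = 6. G_2 = 5.
G_2 = 5. HB_5(5) = 5. Bump = 6. G_3 = 5.
G_3 = 5. HB_6(5) = 5. Bump = 5. G_4 = 4.

4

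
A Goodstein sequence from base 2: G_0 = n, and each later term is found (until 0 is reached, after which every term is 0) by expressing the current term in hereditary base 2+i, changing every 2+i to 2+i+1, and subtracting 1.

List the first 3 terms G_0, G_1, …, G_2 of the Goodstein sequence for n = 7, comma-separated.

7, 30, 259

base 2: 7 = 2^2 + 2 + 1; at 3: 3^3 + 3 + 1 = 31; next = 30
base 3: 30 = 3^3 + 3; at 4: 4^4 + 4 = 260; next = 259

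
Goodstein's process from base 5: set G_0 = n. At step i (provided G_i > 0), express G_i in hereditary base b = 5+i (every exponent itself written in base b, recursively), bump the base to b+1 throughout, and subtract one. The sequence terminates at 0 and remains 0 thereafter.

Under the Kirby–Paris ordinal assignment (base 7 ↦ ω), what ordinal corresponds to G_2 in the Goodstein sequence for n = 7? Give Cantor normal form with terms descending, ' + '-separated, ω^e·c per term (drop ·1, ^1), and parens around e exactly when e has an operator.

(0) 7|_5 = 5 + 2 ↦ 6 + 2|_6 = 8 ⇒ 7
(1) 7|_6 = 6 + 1 ↦ 7 + 1|_7 = 8 ⇒ 7
(2) 7|_7 = 7 ↦ 8|_8 = 8 ⇒ 7

ω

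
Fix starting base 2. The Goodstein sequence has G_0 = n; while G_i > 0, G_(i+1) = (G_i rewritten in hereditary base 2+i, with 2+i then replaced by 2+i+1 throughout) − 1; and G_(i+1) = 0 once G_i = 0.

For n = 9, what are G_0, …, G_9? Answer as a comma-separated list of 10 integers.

G_0=9  [base 2] 2^(2 + 1) + 1  →[2↦3]→  3^(3 + 1) + 1 = 82  −1 ⇒ G_1=81
G_1=81  [base 3] 3^(3 + 1)  →[3↦4]→  4^(4 + 1) = 1024  −1 ⇒ G_2=1023
G_2=1023  [base 4] 3·4^4 + 3·4^3 + 3·4^2 + 3·4 + 3  →[4↦5]→  3·5^5 + 3·5^3 + 3·5^2 + 3·5 + 3 = 9843  −1 ⇒ G_3=9842
G_3=9842  [base 5] 3·5^5 + 3·5^3 + 3·5^2 + 3·5 + 2  →[5↦6]→  3·6^6 + 3·6^3 + 3·6^2 + 3·6 + 2 = 140744  −1 ⇒ G_4=140743
G_4=140743  [base 6] 3·6^6 + 3·6^3 + 3·6^2 + 3·6 + 1  →[6↦7]→  3·7^7 + 3·7^3 + 3·7^2 + 3·7 + 1 = 2471827  −1 ⇒ G_5=2471826
G_5=2471826  [base 7] 3·7^7 + 3·7^3 + 3·7^2 + 3·7  →[7↦8]→  3·8^8 + 3·8^3 + 3·8^2 + 3·8 = 50333400  −1 ⇒ G_6=50333399
G_6=50333399  [base 8] 3·8^8 + 3·8^3 + 3·8^2 + 2·8 + 7  →[8↦9]→  3·9^9 + 3·9^3 + 3·9^2 + 2·9 + 7 = 1162263922  −1 ⇒ G_7=1162263921
G_7=1162263921  [base 9] 3·9^9 + 3·9^3 + 3·9^2 + 2·9 + 6  →[9↦10]→  3·10^10 + 3·10^3 + 3·10^2 + 2·10 + 6 = 30000003326  −1 ⇒ G_8=30000003325
G_8=30000003325  [base 10] 3·10^10 + 3·10^3 + 3·10^2 + 2·10 + 5  →[10↦11]→  3·11^11 + 3·11^3 + 3·11^2 + 2·11 + 5 = 855935016216  −1 ⇒ G_9=855935016215

9, 81, 1023, 9842, 140743, 2471826, 50333399, 1162263921, 30000003325, 855935016215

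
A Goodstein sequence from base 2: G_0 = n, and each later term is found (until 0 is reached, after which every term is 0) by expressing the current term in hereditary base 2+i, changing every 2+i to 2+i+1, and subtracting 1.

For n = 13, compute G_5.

5765998

i=0: 13 = 2^(2 + 1) + 2^2 + 1 (b=2); 2→3: 3^(3 + 1) + 3^3 + 1 = 109; 109−1 = 108
i=1: 108 = 3^(3 + 1) + 3^3 (b=3); 3→4: 4^(4 + 1) + 4^4 = 1280; 1280−1 = 1279
i=2: 1279 = 4^(4 + 1) + 3·4^3 + 3·4^2 + 3·4 + 3 (b=4); 4→5: 5^(5 + 1) + 3·5^3 + 3·5^2 + 3·5 + 3 = 16093; 16093−1 = 16092
i=3: 16092 = 5^(5 + 1) + 3·5^3 + 3·5^2 + 3·5 + 2 (b=5); 5→6: 6^(6 + 1) + 3·6^3 + 3·6^2 + 3·6 + 2 = 280712; 280712−1 = 280711
i=4: 280711 = 6^(6 + 1) + 3·6^3 + 3·6^2 + 3·6 + 1 (b=6); 6→7: 7^(7 + 1) + 3·7^3 + 3·7^2 + 3·7 + 1 = 5765999; 5765999−1 = 5765998
i=5: 5765998 = 7^(7 + 1) + 3·7^3 + 3·7^2 + 3·7 (b=7); 7→8: 8^(8 + 1) + 3·8^3 + 3·8^2 + 3·8 = 134219480; 134219480−1 = 134219479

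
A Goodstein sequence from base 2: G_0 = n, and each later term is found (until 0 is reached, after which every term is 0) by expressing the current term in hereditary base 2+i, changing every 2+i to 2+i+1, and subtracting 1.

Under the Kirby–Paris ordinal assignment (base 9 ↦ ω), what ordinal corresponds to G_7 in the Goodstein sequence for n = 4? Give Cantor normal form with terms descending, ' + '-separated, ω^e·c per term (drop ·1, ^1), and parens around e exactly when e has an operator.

i=0: 4 = 2^2 (b=2); 2→3: 3^3 = 27; 27−1 = 26
i=1: 26 = 2·3^2 + 2·3 + 2 (b=3); 3→4: 2·4^2 + 2·4 + 2 = 42; 42−1 = 41
i=2: 41 = 2·4^2 + 2·4 + 1 (b=4); 4→5: 2·5^2 + 2·5 + 1 = 61; 61−1 = 60
i=3: 60 = 2·5^2 + 2·5 (b=5); 5→6: 2·6^2 + 2·6 = 84; 84−1 = 83
i=4: 83 = 2·6^2 + 6 + 5 (b=6); 6→7: 2·7^2 + 7 + 5 = 110; 110−1 = 109
i=5: 109 = 2·7^2 + 7 + 4 (b=7); 7→8: 2·8^2 + 8 + 4 = 140; 140−1 = 139
i=6: 139 = 2·8^2 + 8 + 3 (b=8); 8→9: 2·9^2 + 9 + 3 = 174; 174−1 = 173
i=7: 173 = 2·9^2 + 9 + 2 (b=9); 9→10: 2·10^2 + 10 + 2 = 212; 212−1 = 211

ω^2·2 + ω + 2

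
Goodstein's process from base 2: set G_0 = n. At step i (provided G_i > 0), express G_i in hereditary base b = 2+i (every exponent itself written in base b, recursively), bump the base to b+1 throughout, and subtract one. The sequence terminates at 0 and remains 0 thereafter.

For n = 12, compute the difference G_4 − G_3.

base 2: 12 = 2^(2 + 1) + 2^2; at 3: 3^(3 + 1) + 3^3 = 108; next = 107
base 3: 107 = 3^(3 + 1) + 2·3^2 + 2·3 + 2; at 4: 4^(4 + 1) + 2·4^2 + 2·4 + 2 = 1066; next = 1065
base 4: 1065 = 4^(4 + 1) + 2·4^2 + 2·4 + 1; at 5: 5^(5 + 1) + 2·5^2 + 2·5 + 1 = 15686; next = 15685
base 5: 15685 = 5^(5 + 1) + 2·5^2 + 2·5; at 6: 6^(6 + 1) + 2·6^2 + 2·6 = 280020; next = 280019

264334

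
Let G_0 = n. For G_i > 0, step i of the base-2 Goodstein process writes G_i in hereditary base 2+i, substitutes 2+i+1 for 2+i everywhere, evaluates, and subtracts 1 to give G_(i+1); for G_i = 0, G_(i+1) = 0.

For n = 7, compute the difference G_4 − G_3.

i=0: 7 = 2^2 + 2 + 1 (b=2); 2→3: 3^3 + 3 + 1 = 31; 31−1 = 30
i=1: 30 = 3^3 + 3 (b=3); 3→4: 4^4 + 4 = 260; 260−1 = 259
i=2: 259 = 4^4 + 3 (b=4); 4→5: 5^5 + 3 = 3128; 3128−1 = 3127
i=3: 3127 = 5^5 + 2 (b=5); 5→6: 6^6 + 2 = 46658; 46658−1 = 46657

43530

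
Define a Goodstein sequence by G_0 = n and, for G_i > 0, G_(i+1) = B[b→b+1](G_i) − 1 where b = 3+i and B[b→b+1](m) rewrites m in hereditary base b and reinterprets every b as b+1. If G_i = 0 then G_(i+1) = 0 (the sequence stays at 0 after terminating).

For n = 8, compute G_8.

11

base 3: 8 = 2·3 + 2; at 4: 2·4 + 2 = 10; next = 9
base 4: 9 = 2·4 + 1; at 5: 2·5 + 1 = 11; next = 10
base 5: 10 = 2·5; at 6: 2·6 = 12; next = 11
base 6: 11 = 6 + 5; at 7: 7 + 5 = 12; next = 11
base 7: 11 = 7 + 4; at 8: 8 + 4 = 12; next = 11
base 8: 11 = 8 + 3; at 9: 9 + 3 = 12; next = 11
base 9: 11 = 9 + 2; at 10: 10 + 2 = 12; next = 11
base 10: 11 = 10 + 1; at 11: 11 + 1 = 12; next = 11
base 11: 11 = 11; at 12: 12 = 12; next = 11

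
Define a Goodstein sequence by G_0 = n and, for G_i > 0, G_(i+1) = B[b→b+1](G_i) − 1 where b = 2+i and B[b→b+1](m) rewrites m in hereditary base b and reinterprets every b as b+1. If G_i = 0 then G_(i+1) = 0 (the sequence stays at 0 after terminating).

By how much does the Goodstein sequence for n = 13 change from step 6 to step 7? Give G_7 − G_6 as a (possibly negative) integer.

3352567376

step 0: 13 = 2^(2 + 1) + 2^2 + 1; sub 3 for 2: 3^(3 + 1) + 3^3 + 1; = 109; G_1 = 109−1 = 108
step 1: 108 = 3^(3 + 1) + 3^3; sub 4 for 3: 4^(4 + 1) + 4^4; = 1280; G_2 = 1280−1 = 1279
step 2: 1279 = 4^(4 + 1) + 3·4^3 + 3·4^2 + 3·4 + 3; sub 5 for 4: 5^(5 + 1) + 3·5^3 + 3·5^2 + 3·5 + 3; = 16093; G_3 = 16093−1 = 16092
step 3: 16092 = 5^(5 + 1) + 3·5^3 + 3·5^2 + 3·5 + 2; sub 6 for 5: 6^(6 + 1) + 3·6^3 + 3·6^2 + 3·6 + 2; = 280712; G_4 = 280712−1 = 280711
step 4: 280711 = 6^(6 + 1) + 3·6^3 + 3·6^2 + 3·6 + 1; sub 7 for 6: 7^(7 + 1) + 3·7^3 + 3·7^2 + 3·7 + 1; = 5765999; G_5 = 5765999−1 = 5765998
step 5: 5765998 = 7^(7 + 1) + 3·7^3 + 3·7^2 + 3·7; sub 8 for 7: 8^(8 + 1) + 3·8^3 + 3·8^2 + 3·8; = 134219480; G_6 = 134219480−1 = 134219479
step 6: 134219479 = 8^(8 + 1) + 3·8^3 + 3·8^2 + 2·8 + 7; sub 9 for 8: 9^(9 + 1) + 3·9^3 + 3·9^2 + 2·9 + 7; = 3486786856; G_7 = 3486786856−1 = 3486786855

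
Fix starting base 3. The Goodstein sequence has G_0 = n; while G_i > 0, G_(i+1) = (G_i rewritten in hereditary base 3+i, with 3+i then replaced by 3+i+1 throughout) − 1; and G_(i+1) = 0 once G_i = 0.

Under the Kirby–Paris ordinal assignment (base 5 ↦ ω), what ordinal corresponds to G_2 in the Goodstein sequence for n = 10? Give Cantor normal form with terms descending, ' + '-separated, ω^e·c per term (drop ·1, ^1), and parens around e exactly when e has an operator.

base 3: 10 = 3^2 + 1; at 4: 4^2 + 1 = 17; next = 16
base 4: 16 = 4^2; at 5: 5^2 = 25; next = 24
base 5: 24 = 4·5 + 4; at 6: 4·6 + 4 = 28; next = 27

ω·4 + 4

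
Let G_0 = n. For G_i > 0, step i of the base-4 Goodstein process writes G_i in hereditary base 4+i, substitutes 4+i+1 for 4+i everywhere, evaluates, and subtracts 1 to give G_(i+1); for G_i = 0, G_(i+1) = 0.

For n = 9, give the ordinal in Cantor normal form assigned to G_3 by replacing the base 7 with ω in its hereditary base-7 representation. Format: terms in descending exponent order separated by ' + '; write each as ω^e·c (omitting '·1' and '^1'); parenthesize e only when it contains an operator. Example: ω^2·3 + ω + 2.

(0) 9|_4 = 2·4 + 1 ↦ 2·5 + 1|_5 = 11 ⇒ 10
(1) 10|_5 = 2·5 ↦ 2·6|_6 = 12 ⇒ 11
(2) 11|_6 = 6 + 5 ↦ 7 + 5|_7 = 12 ⇒ 11
(3) 11|_7 = 7 + 4 ↦ 8 + 4|_8 = 12 ⇒ 11

ω + 4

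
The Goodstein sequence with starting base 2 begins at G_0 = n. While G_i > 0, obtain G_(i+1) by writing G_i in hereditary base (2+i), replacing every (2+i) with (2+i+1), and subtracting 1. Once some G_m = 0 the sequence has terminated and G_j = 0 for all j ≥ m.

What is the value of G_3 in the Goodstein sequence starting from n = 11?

15627

G_0=11  [base 2] 2^(2 + 1) + 2 + 1  →[2↦3]→  3^(3 + 1) + 3 + 1 = 85  −1 ⇒ G_1=84
G_1=84  [base 3] 3^(3 + 1) + 3  →[3↦4]→  4^(4 + 1) + 4 = 1028  −1 ⇒ G_2=1027
G_2=1027  [base 4] 4^(4 + 1) + 3  →[4↦5]→  5^(5 + 1) + 3 = 15628  −1 ⇒ G_3=15627
G_3=15627  [base 5] 5^(5 + 1) + 2  →[5↦6]→  6^(6 + 1) + 2 = 279938  −1 ⇒ G_4=279937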